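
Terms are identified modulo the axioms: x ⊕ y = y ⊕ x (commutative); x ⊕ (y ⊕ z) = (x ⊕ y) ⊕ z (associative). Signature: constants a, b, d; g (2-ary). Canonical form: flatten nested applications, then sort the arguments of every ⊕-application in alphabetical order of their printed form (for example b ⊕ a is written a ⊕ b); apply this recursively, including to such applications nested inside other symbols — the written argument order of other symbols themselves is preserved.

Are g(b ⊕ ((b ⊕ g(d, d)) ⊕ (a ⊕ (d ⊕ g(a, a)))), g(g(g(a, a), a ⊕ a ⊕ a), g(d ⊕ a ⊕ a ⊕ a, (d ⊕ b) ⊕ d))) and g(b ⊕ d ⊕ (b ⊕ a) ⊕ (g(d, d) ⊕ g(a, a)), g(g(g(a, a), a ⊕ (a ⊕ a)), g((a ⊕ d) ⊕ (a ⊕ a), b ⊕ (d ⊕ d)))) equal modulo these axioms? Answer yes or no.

Answer: yes — both canonical forms are g(a ⊕ b ⊕ b ⊕ d ⊕ g(a, a) ⊕ g(d, d), g(g(g(a, a), a ⊕ a ⊕ a), g(a ⊕ a ⊕ a ⊕ d, b ⊕ d ⊕ d)))

Derivation:
Left:  g(b ⊕ ((b ⊕ g(d, d)) ⊕ (a ⊕ (d ⊕ g(a, a)))), g(g(g(a, a), a ⊕ a ⊕ a), g(d ⊕ a ⊕ a ⊕ a, (d ⊕ b) ⊕ d)))
  Work inside:  b ⊕ ((b ⊕ g(d, d)) ⊕ (a ⊕ (d ⊕ g(a, a))))
  Merge nested applications:  b ⊕ b ⊕ g(d, d) ⊕ a ⊕ d ⊕ g(a, a)
  Sort arguments:  a ⊕ b ⊕ b ⊕ d ⊕ g(a, a) ⊕ g(d, d)
  Rebuild:  g(a ⊕ b ⊕ b ⊕ d ⊕ g(a, a) ⊕ g(d, d), g(g(g(a, a), a ⊕ a ⊕ a), g(a ⊕ a ⊕ a ⊕ d, b ⊕ d ⊕ d)))
Right:  g(b ⊕ d ⊕ (b ⊕ a) ⊕ (g(d, d) ⊕ g(a, a)), g(g(g(a, a), a ⊕ (a ⊕ a)), g((a ⊕ d) ⊕ (a ⊕ a), b ⊕ (d ⊕ d))))
  Descend into:  b ⊕ d ⊕ (b ⊕ a) ⊕ (g(d, d) ⊕ g(a, a))
  Merge nested applications:  b ⊕ d ⊕ b ⊕ a ⊕ g(d, d) ⊕ g(a, a)
  Order the arguments:  a ⊕ b ⊕ b ⊕ d ⊕ g(a, a) ⊕ g(d, d)
  Rebuild:  g(a ⊕ b ⊕ b ⊕ d ⊕ g(a, a) ⊕ g(d, d), g(g(g(a, a), a ⊕ a ⊕ a), g(a ⊕ a ⊕ a ⊕ d, b ⊕ d ⊕ d)))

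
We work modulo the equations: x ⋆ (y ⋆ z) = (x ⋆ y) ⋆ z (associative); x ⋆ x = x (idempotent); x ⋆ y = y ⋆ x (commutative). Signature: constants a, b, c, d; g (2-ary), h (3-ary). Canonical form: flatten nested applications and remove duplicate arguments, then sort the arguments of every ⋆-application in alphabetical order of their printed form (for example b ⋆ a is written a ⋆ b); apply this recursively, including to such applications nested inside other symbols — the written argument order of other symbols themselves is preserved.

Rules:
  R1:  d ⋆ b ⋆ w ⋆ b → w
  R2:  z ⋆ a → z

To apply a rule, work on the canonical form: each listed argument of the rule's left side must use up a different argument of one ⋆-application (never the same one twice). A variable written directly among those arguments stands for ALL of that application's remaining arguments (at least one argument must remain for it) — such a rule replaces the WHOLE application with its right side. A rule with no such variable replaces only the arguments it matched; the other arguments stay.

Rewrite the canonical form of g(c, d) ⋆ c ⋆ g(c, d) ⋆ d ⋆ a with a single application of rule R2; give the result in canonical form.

Canonical form:  a ⋆ c ⋆ d ⋆ g(c, d)
R2 matches:  uses a;  z := c ⋆ d ⋆ g(c, d)
The variable takes the whole remainder — replace the entire application.
New term:  c ⋆ d ⋆ g(c, d)

Answer: c ⋆ d ⋆ g(c, d)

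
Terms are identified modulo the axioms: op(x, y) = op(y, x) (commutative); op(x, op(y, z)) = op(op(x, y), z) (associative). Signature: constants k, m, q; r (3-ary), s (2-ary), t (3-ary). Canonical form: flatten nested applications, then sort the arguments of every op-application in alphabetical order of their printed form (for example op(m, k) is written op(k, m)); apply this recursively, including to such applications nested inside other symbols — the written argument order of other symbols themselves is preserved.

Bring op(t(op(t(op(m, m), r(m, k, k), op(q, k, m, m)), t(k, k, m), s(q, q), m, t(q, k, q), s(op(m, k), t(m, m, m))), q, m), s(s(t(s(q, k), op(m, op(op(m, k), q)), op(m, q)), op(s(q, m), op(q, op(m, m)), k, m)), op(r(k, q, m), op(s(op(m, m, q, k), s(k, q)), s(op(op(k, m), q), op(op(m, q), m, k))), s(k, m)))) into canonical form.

Simplify inside:  t(op(t(op(m, m), r(m, k, k), op(q, k, m, m)), t(k, k, m), s(q, q), m, t(q, k, q), s(op(m, k), t(m, m, m))), q, m)  →  t(op(m, s(op(k, m), t(m, m, m)), s(q, q), t(k, k, m), t(op(m, m), r(m, k, k), op(k, m, m, q)), t(q, k, q)), q, m)
Canonicalize subterm:  s(s(t(s(q, k), op(m, op(op(m, k), q)), op(m, q)), op(s(q, m), op(q, op(m, m)), k, m)), op(r(k, q, m), op(s(op(m, m, q, k), s(k, q)), s(op(op(k, m), q), op(op(m, q), m, k))), s(k, m)))  →  s(s(t(s(q, k), op(k, m, m, q), op(m, q)), op(k, m, m, m, q, s(q, m))), op(r(k, q, m), s(k, m), s(op(k, m, m, q), s(k, q)), s(op(k, m, q), op(k, m, m, q))))
Sort arguments:  op(s(s(t(s(q, k), op(k, m, m, q), op(m, q)), op(k, m, m, m, q, s(q, m))), op(r(k, q, m), s(k, m), s(op(k, m, m, q), s(k, q)), s(op(k, m, q), op(k, m, m, q)))), t(op(m, s(op(k, m), t(m, m, m)), s(q, q), t(k, k, m), t(op(m, m), r(m, k, k), op(k, m, m, q)), t(q, k, q)), q, m))

Answer: op(s(s(t(s(q, k), op(k, m, m, q), op(m, q)), op(k, m, m, m, q, s(q, m))), op(r(k, q, m), s(k, m), s(op(k, m, m, q), s(k, q)), s(op(k, m, q), op(k, m, m, q)))), t(op(m, s(op(k, m), t(m, m, m)), s(q, q), t(k, k, m), t(op(m, m), r(m, k, k), op(k, m, m, q)), t(q, k, q)), q, m))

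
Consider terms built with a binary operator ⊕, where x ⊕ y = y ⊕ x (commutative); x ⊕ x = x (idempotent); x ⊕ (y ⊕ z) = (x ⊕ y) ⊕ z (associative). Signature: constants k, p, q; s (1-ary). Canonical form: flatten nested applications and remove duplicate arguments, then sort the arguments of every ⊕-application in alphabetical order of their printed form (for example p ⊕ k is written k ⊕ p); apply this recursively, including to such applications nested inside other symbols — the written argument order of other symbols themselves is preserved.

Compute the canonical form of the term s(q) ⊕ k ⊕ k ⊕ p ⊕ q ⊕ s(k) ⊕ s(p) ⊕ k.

Deduplicate:  drop duplicate k, k
Sort arguments:  k ⊕ p ⊕ q ⊕ s(k) ⊕ s(p) ⊕ s(q)

Answer: k ⊕ p ⊕ q ⊕ s(k) ⊕ s(p) ⊕ s(q)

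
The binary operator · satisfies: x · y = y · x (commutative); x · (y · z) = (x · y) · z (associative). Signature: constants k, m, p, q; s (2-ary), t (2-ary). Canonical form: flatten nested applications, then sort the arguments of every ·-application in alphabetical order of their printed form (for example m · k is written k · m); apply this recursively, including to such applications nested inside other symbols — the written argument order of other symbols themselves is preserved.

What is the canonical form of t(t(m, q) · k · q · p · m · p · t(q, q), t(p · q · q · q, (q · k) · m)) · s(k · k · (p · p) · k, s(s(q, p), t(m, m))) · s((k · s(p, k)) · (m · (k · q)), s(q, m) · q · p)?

Answer: s(k · k · k · p · p, s(s(q, p), t(m, m))) · s(k · k · m · q · s(p, k), p · q · s(q, m)) · t(k · m · p · p · q · t(m, q) · t(q, q), t(p · q · q · q, k · m · q))

Derivation:
Simplify inside:  t(t(m, q) · k · q · p · m · p · t(q, q), t(p · q · q · q, (q · k) · m))  →  t(k · m · p · p · q · t(m, q) · t(q, q), t(p · q · q · q, k · m · q))
Canonicalize subterm:  s(k · k · (p · p) · k, s(s(q, p), t(m, m)))  →  s(k · k · k · p · p, s(s(q, p), t(m, m)))
Inside:  s((k · s(p, k)) · (m · (k · q)), s(q, m) · q · p)  →  s(k · k · m · q · s(p, k), p · q · s(q, m))
Sort arguments:  s(k · k · k · p · p, s(s(q, p), t(m, m))) · s(k · k · m · q · s(p, k), p · q · s(q, m)) · t(k · m · p · p · q · t(m, q) · t(q, q), t(p · q · q · q, k · m · q))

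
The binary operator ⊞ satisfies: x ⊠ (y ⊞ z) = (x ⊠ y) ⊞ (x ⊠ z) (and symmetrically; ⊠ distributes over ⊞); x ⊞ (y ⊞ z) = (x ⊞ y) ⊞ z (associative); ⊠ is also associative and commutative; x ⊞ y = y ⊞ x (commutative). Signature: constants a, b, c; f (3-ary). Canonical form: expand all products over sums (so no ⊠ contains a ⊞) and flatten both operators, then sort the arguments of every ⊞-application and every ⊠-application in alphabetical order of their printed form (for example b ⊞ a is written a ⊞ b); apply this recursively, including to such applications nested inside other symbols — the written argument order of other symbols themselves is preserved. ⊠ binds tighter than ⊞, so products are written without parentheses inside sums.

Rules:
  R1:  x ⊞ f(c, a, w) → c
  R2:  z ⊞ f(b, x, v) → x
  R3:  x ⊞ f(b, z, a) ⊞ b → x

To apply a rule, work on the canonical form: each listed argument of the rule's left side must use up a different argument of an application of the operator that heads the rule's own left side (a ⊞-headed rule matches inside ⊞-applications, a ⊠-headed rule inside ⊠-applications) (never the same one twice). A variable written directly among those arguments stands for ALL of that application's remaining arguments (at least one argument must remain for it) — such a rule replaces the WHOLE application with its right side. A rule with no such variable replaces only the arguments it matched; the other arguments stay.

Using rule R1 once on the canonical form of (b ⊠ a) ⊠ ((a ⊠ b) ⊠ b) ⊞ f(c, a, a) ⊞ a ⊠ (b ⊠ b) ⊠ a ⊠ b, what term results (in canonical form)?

Canonical form:  a ⊠ a ⊠ b ⊠ b ⊠ b ⊞ a ⊠ a ⊠ b ⊠ b ⊠ b ⊞ f(c, a, a)
Apply R1:  consuming f(c, a, a);  w := a, x := a ⊠ a ⊠ b ⊠ b ⊠ b ⊞ a ⊠ a ⊠ b ⊠ b ⊠ b
The variable takes the whole remainder — replace the entire application.
New term:  c

Answer: c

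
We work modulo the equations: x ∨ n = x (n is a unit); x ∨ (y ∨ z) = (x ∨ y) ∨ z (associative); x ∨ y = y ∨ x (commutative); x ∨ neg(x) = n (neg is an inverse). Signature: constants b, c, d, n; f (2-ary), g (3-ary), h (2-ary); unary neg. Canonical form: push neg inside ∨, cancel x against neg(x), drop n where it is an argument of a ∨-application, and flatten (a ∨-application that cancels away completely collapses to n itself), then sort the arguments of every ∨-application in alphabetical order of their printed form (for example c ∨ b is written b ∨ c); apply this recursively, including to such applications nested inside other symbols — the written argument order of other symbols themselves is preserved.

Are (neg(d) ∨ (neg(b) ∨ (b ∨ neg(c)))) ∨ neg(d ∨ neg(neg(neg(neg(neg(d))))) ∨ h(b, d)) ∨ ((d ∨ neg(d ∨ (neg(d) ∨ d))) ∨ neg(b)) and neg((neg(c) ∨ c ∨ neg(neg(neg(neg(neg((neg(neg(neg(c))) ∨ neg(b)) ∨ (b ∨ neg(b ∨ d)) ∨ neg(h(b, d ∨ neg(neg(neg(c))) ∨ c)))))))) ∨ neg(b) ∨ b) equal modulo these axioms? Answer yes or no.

Answer: yes — both canonical forms are neg(b) ∨ neg(c) ∨ neg(d) ∨ neg(h(b, d))

Derivation:
Left:  (neg(d) ∨ (neg(b) ∨ (b ∨ neg(c)))) ∨ neg(d ∨ neg(neg(neg(neg(neg(d))))) ∨ h(b, d)) ∨ ((d ∨ neg(d ∨ (neg(d) ∨ d))) ∨ neg(b))
  Push neg inside:  distribute neg over ∨ and collapse double neg
  Combine occurrences:  neg(d) ∨ neg(b) ∨ neg(c) ∨ neg(h(b, d))
  Order the arguments:  neg(b) ∨ neg(c) ∨ neg(d) ∨ neg(h(b, d))
Right:  neg((neg(c) ∨ c ∨ neg(neg(neg(neg(neg((neg(neg(neg(c))) ∨ neg(b)) ∨ (b ∨ neg(b ∨ d)) ∨ neg(h(b, d ∨ neg(neg(neg(c))) ∨ c)))))))) ∨ neg(b) ∨ b)
  Push neg inside:  distribute neg over ∨ and collapse double neg
  Collect terms:  neg(c) ∨ neg(b) ∨ neg(d) ∨ neg(h(b, d))
  Sort:  neg(b) ∨ neg(c) ∨ neg(d) ∨ neg(h(b, d))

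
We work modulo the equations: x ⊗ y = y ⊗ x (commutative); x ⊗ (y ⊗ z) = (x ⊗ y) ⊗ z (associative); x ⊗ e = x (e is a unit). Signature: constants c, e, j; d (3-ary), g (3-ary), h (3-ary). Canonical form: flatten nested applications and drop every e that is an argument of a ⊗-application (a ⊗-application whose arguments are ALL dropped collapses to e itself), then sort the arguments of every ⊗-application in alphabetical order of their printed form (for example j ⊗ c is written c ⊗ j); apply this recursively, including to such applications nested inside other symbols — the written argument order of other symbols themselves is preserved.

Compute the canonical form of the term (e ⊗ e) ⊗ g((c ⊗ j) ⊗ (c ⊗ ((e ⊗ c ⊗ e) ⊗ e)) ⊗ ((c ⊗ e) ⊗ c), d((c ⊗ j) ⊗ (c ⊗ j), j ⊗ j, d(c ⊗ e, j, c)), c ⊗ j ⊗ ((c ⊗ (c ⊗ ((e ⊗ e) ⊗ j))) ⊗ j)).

Answer: g(c ⊗ c ⊗ c ⊗ c ⊗ c ⊗ j, d(c ⊗ c ⊗ j ⊗ j, j ⊗ j, d(c, j, c)), c ⊗ c ⊗ c ⊗ j ⊗ j ⊗ j)

Derivation:
Un-nest:  e ⊗ e ⊗ g((c ⊗ j) ⊗ (c ⊗ ((e ⊗ c ⊗ e) ⊗ e)) ⊗ ((c ⊗ e) ⊗ c), d((c ⊗ j) ⊗ (c ⊗ j), j ⊗ j, d(c ⊗ e, j, c)), c ⊗ j ⊗ ((c ⊗ (c ⊗ ((e ⊗ e) ⊗ j))) ⊗ j))
Canonicalize subterm:  g((c ⊗ j) ⊗ (c ⊗ ((e ⊗ c ⊗ e) ⊗ e)) ⊗ ((c ⊗ e) ⊗ c), d((c ⊗ j) ⊗ (c ⊗ j), j ⊗ j, d(c ⊗ e, j, c)), c ⊗ j ⊗ ((c ⊗ (c ⊗ ((e ⊗ e) ⊗ j))) ⊗ j))  →  g(c ⊗ c ⊗ c ⊗ c ⊗ c ⊗ j, d(c ⊗ c ⊗ j ⊗ j, j ⊗ j, d(c, j, c)), c ⊗ c ⊗ c ⊗ j ⊗ j ⊗ j)
Units out:  drop e (×2)
Order the arguments:  g(c ⊗ c ⊗ c ⊗ c ⊗ c ⊗ j, d(c ⊗ c ⊗ j ⊗ j, j ⊗ j, d(c, j, c)), c ⊗ c ⊗ c ⊗ j ⊗ j ⊗ j)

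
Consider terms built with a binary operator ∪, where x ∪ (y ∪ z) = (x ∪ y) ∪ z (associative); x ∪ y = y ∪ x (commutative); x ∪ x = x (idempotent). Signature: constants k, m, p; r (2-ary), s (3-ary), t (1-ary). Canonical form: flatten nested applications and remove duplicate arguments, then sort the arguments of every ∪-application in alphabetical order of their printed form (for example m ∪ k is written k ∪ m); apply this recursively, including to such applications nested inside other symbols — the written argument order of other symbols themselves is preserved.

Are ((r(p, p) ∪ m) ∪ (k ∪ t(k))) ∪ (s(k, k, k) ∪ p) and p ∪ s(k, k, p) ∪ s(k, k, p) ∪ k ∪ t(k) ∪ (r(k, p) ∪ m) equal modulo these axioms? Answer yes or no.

Answer: no — k ∪ m ∪ p ∪ r(p, p) ∪ s(k, k, k) ∪ t(k) vs k ∪ m ∪ p ∪ r(k, p) ∪ s(k, k, p) ∪ t(k)

Derivation:
Left:  ((r(p, p) ∪ m) ∪ (k ∪ t(k))) ∪ (s(k, k, k) ∪ p)
  Merge nested applications:  r(p, p) ∪ m ∪ k ∪ t(k) ∪ s(k, k, k) ∪ p
  Order the arguments:  k ∪ m ∪ p ∪ r(p, p) ∪ s(k, k, k) ∪ t(k)
Right:  p ∪ s(k, k, p) ∪ s(k, k, p) ∪ k ∪ t(k) ∪ (r(k, p) ∪ m)
  Merge nested applications:  p ∪ s(k, k, p) ∪ s(k, k, p) ∪ k ∪ t(k) ∪ r(k, p) ∪ m
  Idempotence:  drop duplicate s(k, k, p)
  Sort arguments:  k ∪ m ∪ p ∪ r(k, p) ∪ s(k, k, p) ∪ t(k)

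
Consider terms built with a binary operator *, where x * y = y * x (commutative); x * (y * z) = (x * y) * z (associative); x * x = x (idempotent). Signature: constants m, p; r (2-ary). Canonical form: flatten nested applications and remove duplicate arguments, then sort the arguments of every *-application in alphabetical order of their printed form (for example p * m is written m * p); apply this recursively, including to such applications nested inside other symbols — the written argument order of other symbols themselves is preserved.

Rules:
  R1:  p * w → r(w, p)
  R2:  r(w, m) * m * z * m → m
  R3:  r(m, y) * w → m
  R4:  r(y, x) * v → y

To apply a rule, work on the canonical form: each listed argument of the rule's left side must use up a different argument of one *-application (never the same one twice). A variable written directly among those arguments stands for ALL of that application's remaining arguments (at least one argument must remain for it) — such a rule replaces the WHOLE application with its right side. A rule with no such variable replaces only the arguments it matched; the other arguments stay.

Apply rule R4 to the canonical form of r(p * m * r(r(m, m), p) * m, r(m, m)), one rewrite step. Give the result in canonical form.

Canonical form:  r(m * p * r(r(m, m), p), r(m, m))
Match R4:  consume r(r(m, m), p);  v := m * p, x := p, y := r(m, m)
Every leftover argument binds to the variable; the entire application is replaced.
New term:  r(r(m, m), r(m, m))

Answer: r(r(m, m), r(m, m))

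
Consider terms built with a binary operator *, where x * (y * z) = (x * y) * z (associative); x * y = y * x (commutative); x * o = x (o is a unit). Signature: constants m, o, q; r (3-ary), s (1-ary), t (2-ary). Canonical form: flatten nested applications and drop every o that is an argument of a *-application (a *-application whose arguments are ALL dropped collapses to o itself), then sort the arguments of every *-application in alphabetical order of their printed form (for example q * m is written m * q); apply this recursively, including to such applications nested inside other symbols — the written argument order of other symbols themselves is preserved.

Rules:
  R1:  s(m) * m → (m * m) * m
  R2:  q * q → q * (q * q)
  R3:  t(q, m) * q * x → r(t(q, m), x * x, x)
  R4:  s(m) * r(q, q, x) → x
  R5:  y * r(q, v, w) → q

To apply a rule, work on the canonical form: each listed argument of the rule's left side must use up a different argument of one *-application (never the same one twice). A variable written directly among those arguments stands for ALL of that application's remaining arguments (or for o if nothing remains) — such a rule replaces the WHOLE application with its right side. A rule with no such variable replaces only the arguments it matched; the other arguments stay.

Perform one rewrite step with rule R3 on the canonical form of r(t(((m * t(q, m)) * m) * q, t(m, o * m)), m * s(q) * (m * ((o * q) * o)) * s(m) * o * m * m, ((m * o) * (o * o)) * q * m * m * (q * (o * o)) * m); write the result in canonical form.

Answer: r(t(r(t(q, m), m * m * m * m, m * m), t(m, m)), m * m * m * m * q * s(m) * s(q), m * m * m * m * q * q)

Derivation:
Canonical form:  r(t(m * m * q * t(q, m), t(m, m)), m * m * m * m * q * s(m) * s(q), m * m * m * m * q * q)
R3 matches:  uses q, t(q, m);  x := m * m
The variable takes the whole remainder — replace the entire application.
Giving:  r(t(r(t(q, m), m * m * m * m, m * m), t(m, m)), m * m * m * m * q * s(m) * s(q), m * m * m * m * q * q)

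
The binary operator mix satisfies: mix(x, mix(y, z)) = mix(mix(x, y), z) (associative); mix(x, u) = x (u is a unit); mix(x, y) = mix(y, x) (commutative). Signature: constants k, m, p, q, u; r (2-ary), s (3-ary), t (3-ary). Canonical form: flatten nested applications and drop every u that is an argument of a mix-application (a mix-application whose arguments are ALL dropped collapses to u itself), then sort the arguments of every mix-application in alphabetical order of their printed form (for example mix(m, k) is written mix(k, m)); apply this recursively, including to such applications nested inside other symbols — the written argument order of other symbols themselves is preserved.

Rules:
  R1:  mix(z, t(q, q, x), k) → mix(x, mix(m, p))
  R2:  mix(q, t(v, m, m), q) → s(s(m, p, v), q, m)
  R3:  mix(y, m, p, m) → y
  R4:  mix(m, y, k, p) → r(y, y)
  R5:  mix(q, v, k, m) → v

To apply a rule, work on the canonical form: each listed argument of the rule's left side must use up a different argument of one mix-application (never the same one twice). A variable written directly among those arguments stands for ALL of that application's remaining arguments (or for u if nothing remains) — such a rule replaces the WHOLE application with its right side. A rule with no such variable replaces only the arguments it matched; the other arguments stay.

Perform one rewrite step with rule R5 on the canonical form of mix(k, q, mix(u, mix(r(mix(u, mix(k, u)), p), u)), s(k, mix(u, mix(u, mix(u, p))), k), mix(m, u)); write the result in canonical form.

Answer: mix(r(k, p), s(k, p, k))

Derivation:
Canonical form:  mix(k, m, q, r(k, p), s(k, p, k))
R5 matches:  uses k, m, q;  v := mix(r(k, p), s(k, p, k))
Every leftover argument binds to the variable; the entire application is replaced.
Result:  mix(r(k, p), s(k, p, k))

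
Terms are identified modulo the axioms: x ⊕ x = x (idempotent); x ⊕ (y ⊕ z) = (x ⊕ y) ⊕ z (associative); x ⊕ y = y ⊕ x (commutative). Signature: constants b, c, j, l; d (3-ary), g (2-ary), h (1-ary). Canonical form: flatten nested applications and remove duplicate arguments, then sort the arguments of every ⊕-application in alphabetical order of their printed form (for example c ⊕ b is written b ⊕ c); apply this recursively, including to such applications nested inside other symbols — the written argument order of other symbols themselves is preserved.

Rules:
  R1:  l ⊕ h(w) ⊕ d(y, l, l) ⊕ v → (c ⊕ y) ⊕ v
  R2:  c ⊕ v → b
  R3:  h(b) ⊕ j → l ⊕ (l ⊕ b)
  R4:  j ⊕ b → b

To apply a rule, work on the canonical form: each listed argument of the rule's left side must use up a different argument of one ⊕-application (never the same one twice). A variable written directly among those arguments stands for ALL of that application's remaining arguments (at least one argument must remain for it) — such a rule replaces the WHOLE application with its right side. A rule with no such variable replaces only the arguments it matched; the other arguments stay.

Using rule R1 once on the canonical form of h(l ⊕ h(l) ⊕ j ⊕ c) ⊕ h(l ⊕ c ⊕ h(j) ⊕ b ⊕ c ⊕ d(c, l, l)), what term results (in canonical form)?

Answer: h(b ⊕ c) ⊕ h(c ⊕ h(l) ⊕ j ⊕ l)

Derivation:
Canonical form:  h(b ⊕ c ⊕ d(c, l, l) ⊕ h(j) ⊕ l) ⊕ h(c ⊕ h(l) ⊕ j ⊕ l)
Apply R1:  consuming d(c, l, l), h(j), l;  v := b ⊕ c, w := j, y := c
The extension variable absorbs all remaining arguments, so the whole application is rewritten.
Giving:  h(b ⊕ c) ⊕ h(c ⊕ h(l) ⊕ j ⊕ l)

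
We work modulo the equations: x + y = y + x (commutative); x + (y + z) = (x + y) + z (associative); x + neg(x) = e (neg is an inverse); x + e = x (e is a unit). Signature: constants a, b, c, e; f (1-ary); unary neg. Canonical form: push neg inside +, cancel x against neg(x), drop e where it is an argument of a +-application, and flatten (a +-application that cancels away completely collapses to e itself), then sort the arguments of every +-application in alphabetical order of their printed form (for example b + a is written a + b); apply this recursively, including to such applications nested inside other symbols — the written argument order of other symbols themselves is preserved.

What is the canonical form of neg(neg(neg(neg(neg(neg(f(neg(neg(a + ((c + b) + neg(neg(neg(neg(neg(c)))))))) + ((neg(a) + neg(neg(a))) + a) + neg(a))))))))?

Answer: f(a + b)

Derivation:
Push neg inside:  distribute neg over + and collapse double neg
Collect:  f(a + b)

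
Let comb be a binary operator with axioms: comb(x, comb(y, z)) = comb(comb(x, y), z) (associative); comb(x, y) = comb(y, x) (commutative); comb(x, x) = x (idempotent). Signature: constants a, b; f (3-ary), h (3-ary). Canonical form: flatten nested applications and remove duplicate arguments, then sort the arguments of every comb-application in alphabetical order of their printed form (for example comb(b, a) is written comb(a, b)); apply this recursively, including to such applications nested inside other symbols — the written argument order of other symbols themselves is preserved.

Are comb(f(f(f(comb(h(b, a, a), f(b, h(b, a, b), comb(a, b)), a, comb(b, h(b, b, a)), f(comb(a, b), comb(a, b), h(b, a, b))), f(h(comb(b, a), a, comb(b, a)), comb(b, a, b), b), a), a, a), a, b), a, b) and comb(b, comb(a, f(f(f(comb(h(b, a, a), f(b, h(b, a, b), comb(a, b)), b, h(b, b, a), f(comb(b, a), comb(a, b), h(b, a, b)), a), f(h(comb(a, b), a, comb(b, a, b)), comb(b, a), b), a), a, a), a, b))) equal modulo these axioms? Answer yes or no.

Left:  comb(f(f(f(comb(h(b, a, a), f(b, h(b, a, b), comb(a, b)), a, comb(b, h(b, b, a)), f(comb(a, b), comb(a, b), h(b, a, b))), f(h(comb(b, a), a, comb(b, a)), comb(b, a, b), b), a), a, a), a, b), a, b)
  Simplify inside:  f(f(f(comb(h(b, a, a), f(b, h(b, a, b), comb(a, b)), a, comb(b, h(b, b, a)), f(comb(a, b), comb(a, b), h(b, a, b))), f(h(comb(b, a), a, comb(b, a)), comb(b, a, b), b), a), a, a), a, b)  →  f(f(f(comb(a, b, f(b, h(b, a, b), comb(a, b)), f(comb(a, b), comb(a, b), h(b, a, b)), h(b, a, a), h(b, b, a)), f(h(comb(a, b), a, comb(a, b)), comb(a, b), b), a), a, a), a, b)
  Sort arguments:  comb(a, b, f(f(f(comb(a, b, f(b, h(b, a, b), comb(a, b)), f(comb(a, b), comb(a, b), h(b, a, b)), h(b, a, a), h(b, b, a)), f(h(comb(a, b), a, comb(a, b)), comb(a, b), b), a), a, a), a, b))
Right:  comb(b, comb(a, f(f(f(comb(h(b, a, a), f(b, h(b, a, b), comb(a, b)), b, h(b, b, a), f(comb(b, a), comb(a, b), h(b, a, b)), a), f(h(comb(a, b), a, comb(b, a, b)), comb(b, a), b), a), a, a), a, b)))
  Merge nested applications:  comb(b, a, f(f(f(comb(h(b, a, a), f(b, h(b, a, b), comb(a, b)), b, h(b, b, a), f(comb(b, a), comb(a, b), h(b, a, b)), a), f(h(comb(a, b), a, comb(b, a, b)), comb(b, a), b), a), a, a), a, b))
  Canonicalize subterm:  f(f(f(comb(h(b, a, a), f(b, h(b, a, b), comb(a, b)), b, h(b, b, a), f(comb(b, a), comb(a, b), h(b, a, b)), a), f(h(comb(a, b), a, comb(b, a, b)), comb(b, a), b), a), a, a), a, b)  →  f(f(f(comb(a, b, f(b, h(b, a, b), comb(a, b)), f(comb(a, b), comb(a, b), h(b, a, b)), h(b, a, a), h(b, b, a)), f(h(comb(a, b), a, comb(a, b)), comb(a, b), b), a), a, a), a, b)
  Order the arguments:  comb(a, b, f(f(f(comb(a, b, f(b, h(b, a, b), comb(a, b)), f(comb(a, b), comb(a, b), h(b, a, b)), h(b, a, a), h(b, b, a)), f(h(comb(a, b), a, comb(a, b)), comb(a, b), b), a), a, a), a, b))

Answer: yes — both canonical forms are comb(a, b, f(f(f(comb(a, b, f(b, h(b, a, b), comb(a, b)), f(comb(a, b), comb(a, b), h(b, a, b)), h(b, a, a), h(b, b, a)), f(h(comb(a, b), a, comb(a, b)), comb(a, b), b), a), a, a), a, b))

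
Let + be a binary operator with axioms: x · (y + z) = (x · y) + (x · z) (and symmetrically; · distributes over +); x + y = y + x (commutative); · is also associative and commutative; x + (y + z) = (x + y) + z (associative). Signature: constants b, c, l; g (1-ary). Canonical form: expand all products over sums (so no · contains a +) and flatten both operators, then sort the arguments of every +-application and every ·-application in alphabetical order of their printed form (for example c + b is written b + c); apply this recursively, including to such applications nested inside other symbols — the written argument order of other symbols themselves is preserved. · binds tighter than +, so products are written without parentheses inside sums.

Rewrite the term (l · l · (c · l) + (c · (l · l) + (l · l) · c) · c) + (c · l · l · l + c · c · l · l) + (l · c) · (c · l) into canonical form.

Distribute:  c · l · l · l + c · c · l · l + c · c · l · l + c · l · l · l + c · c · l · l + c · c · l · l
Sort arguments:  c · c · l · l + c · c · l · l + c · c · l · l + c · c · l · l + c · l · l · l + c · l · l · l

Answer: c · c · l · l + c · c · l · l + c · c · l · l + c · c · l · l + c · l · l · l + c · l · l · l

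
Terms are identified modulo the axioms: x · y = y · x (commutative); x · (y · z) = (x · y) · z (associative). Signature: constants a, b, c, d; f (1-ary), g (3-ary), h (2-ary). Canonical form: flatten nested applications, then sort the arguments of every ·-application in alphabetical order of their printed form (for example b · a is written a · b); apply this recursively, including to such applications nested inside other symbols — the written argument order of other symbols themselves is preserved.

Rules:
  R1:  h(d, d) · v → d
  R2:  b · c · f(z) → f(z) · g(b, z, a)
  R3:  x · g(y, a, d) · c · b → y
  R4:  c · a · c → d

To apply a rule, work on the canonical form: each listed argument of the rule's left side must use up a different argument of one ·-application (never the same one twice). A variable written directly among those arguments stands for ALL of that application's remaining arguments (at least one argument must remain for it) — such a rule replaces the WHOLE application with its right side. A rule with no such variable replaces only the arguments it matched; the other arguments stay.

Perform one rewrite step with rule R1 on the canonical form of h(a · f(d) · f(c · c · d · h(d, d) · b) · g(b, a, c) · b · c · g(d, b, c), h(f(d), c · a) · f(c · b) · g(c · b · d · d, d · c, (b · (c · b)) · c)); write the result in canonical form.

Answer: h(a · b · c · f(d) · f(d) · g(b, a, c) · g(d, b, c), f(b · c) · g(b · c · d · d, c · d, b · b · c · c) · h(f(d), a · c))

Derivation:
Canonical form:  h(a · b · c · f(b · c · c · d · h(d, d)) · f(d) · g(b, a, c) · g(d, b, c), f(b · c) · g(b · c · d · d, c · d, b · b · c · c) · h(f(d), a · c))
Apply R1:  consuming h(d, d);  v := b · c · c · d
The variable takes the whole remainder — replace the entire application.
New term:  h(a · b · c · f(d) · f(d) · g(b, a, c) · g(d, b, c), f(b · c) · g(b · c · d · d, c · d, b · b · c · c) · h(f(d), a · c))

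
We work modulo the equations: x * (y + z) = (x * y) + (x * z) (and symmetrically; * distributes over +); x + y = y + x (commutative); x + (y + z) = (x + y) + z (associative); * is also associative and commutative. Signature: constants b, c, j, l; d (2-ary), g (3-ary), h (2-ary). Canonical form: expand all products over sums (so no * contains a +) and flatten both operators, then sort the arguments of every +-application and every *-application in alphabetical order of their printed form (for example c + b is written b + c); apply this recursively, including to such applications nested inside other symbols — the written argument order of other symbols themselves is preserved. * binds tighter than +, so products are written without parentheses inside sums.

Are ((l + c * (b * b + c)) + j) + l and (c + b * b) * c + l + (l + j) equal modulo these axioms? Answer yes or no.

Left:  ((l + c * (b * b + c)) + j) + l
  Expand:  l + b * b * c + c * c + j + l
  Sort arguments:  b * b * c + c * c + j + l + l
Right:  (c + b * b) * c + l + (l + j)
  Expand:  c * c + b * b * c + l + l + j
  Sort:  b * b * c + c * c + j + l + l

Answer: yes — both canonical forms are b * b * c + c * c + j + l + l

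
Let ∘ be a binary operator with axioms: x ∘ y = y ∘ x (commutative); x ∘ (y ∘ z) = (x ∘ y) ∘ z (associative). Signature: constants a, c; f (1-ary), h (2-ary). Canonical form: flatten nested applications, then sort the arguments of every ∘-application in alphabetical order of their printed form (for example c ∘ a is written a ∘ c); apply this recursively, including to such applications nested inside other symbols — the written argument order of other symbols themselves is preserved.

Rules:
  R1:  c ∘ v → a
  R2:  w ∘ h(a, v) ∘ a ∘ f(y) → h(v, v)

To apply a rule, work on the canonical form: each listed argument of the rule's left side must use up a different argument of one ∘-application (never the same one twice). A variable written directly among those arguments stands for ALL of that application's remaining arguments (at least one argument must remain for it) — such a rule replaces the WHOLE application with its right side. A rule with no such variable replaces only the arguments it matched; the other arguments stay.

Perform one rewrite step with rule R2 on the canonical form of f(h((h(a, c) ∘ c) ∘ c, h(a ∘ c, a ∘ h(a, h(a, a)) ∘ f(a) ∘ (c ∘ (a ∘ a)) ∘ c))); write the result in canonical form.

Canonical form:  f(h(c ∘ c ∘ h(a, c), h(a ∘ c, a ∘ a ∘ a ∘ c ∘ c ∘ f(a) ∘ h(a, h(a, a)))))
Match R2:  consume a, f(a), h(a, h(a, a));  v := h(a, a), w := a ∘ a ∘ c ∘ c, y := a
Every leftover argument binds to the variable; the entire application is replaced.
Giving:  f(h(c ∘ c ∘ h(a, c), h(a ∘ c, h(h(a, a), h(a, a)))))

Answer: f(h(c ∘ c ∘ h(a, c), h(a ∘ c, h(h(a, a), h(a, a)))))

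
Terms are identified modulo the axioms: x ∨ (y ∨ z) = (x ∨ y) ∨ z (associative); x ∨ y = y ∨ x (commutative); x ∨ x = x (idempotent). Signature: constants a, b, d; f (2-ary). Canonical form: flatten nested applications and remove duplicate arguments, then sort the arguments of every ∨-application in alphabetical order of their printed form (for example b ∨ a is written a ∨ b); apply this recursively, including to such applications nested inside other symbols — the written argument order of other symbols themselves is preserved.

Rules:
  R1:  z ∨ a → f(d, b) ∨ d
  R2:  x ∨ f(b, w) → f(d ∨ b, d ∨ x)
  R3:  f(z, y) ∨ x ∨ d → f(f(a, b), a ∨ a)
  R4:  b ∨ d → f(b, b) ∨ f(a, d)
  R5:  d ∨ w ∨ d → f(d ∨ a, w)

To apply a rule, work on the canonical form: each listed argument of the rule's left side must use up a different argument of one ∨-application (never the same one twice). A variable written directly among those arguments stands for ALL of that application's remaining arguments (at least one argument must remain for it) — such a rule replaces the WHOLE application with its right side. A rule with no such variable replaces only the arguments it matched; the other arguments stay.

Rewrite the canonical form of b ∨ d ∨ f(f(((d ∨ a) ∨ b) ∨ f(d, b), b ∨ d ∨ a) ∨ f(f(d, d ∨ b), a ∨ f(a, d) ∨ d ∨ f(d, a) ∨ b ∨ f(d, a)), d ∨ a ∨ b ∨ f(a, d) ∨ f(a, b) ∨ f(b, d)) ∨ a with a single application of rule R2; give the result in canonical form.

Canonical form:  a ∨ b ∨ d ∨ f(f(a ∨ b ∨ d ∨ f(d, b), a ∨ b ∨ d) ∨ f(f(d, b ∨ d), a ∨ b ∨ d ∨ f(a, d) ∨ f(d, a)), a ∨ b ∨ d ∨ f(a, b) ∨ f(a, d) ∨ f(b, d))
Apply R2:  consuming f(b, d);  w := d, x := a ∨ b ∨ d ∨ f(a, b) ∨ f(a, d)
Every leftover argument binds to the variable; the entire application is replaced.
Result:  a ∨ b ∨ d ∨ f(f(a ∨ b ∨ d ∨ f(d, b), a ∨ b ∨ d) ∨ f(f(d, b ∨ d), a ∨ b ∨ d ∨ f(a, d) ∨ f(d, a)), f(b ∨ d, a ∨ b ∨ d ∨ f(a, b) ∨ f(a, d)))

Answer: a ∨ b ∨ d ∨ f(f(a ∨ b ∨ d ∨ f(d, b), a ∨ b ∨ d) ∨ f(f(d, b ∨ d), a ∨ b ∨ d ∨ f(a, d) ∨ f(d, a)), f(b ∨ d, a ∨ b ∨ d ∨ f(a, b) ∨ f(a, d)))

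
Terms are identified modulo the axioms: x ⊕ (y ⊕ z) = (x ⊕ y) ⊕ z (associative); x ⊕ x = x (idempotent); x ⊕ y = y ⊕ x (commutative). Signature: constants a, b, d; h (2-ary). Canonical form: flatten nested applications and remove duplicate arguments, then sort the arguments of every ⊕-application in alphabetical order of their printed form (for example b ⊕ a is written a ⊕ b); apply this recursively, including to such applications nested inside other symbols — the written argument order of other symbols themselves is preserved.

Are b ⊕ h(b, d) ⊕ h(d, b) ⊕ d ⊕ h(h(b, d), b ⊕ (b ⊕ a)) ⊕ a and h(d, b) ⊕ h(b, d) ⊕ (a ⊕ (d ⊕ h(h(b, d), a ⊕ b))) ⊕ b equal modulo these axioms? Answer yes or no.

Left:  b ⊕ h(b, d) ⊕ h(d, b) ⊕ d ⊕ h(h(b, d), b ⊕ (b ⊕ a)) ⊕ a
  Inside:  h(h(b, d), b ⊕ (b ⊕ a))  →  h(h(b, d), a ⊕ b)
  Sort:  a ⊕ b ⊕ d ⊕ h(b, d) ⊕ h(d, b) ⊕ h(h(b, d), a ⊕ b)
Right:  h(d, b) ⊕ h(b, d) ⊕ (a ⊕ (d ⊕ h(h(b, d), a ⊕ b))) ⊕ b
  Merge nested applications:  h(d, b) ⊕ h(b, d) ⊕ a ⊕ d ⊕ h(h(b, d), a ⊕ b) ⊕ b
  Order the arguments:  a ⊕ b ⊕ d ⊕ h(b, d) ⊕ h(d, b) ⊕ h(h(b, d), a ⊕ b)

Answer: yes — both canonical forms are a ⊕ b ⊕ d ⊕ h(b, d) ⊕ h(d, b) ⊕ h(h(b, d), a ⊕ b)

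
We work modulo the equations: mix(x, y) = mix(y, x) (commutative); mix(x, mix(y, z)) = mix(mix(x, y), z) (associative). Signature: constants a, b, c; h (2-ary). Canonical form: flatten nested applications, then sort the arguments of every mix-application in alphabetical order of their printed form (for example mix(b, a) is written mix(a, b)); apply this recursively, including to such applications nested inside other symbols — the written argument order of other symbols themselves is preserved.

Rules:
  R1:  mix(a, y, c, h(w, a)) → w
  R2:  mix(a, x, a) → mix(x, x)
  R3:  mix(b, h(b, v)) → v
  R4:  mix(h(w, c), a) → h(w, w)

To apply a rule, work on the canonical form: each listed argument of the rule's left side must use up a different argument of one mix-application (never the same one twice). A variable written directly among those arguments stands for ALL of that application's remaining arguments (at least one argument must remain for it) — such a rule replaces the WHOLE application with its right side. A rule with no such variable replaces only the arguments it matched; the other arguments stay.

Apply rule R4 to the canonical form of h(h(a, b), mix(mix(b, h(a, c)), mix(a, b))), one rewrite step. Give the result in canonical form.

Canonical form:  h(h(a, b), mix(a, b, b, h(a, c)))
Apply R4:  consuming a, h(a, c);  w := a
Result:  h(h(a, b), mix(b, b, h(a, a)))

Answer: h(h(a, b), mix(b, b, h(a, a)))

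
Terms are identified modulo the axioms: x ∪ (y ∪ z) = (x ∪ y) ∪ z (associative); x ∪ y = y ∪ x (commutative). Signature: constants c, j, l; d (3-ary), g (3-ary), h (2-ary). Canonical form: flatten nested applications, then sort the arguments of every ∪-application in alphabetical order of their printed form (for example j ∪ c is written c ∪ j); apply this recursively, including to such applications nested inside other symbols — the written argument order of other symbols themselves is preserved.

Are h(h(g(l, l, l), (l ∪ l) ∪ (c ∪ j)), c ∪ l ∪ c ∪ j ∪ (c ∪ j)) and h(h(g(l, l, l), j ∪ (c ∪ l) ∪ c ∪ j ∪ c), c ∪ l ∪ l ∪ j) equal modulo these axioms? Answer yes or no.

Left:  h(h(g(l, l, l), (l ∪ l) ∪ (c ∪ j)), c ∪ l ∪ c ∪ j ∪ (c ∪ j))
  Work inside:  c ∪ l ∪ c ∪ j ∪ (c ∪ j)
  Flatten:  c ∪ l ∪ c ∪ j ∪ c ∪ j
  Sort:  c ∪ c ∪ c ∪ j ∪ j ∪ l
  Reassemble:  h(h(g(l, l, l), c ∪ j ∪ l ∪ l), c ∪ c ∪ c ∪ j ∪ j ∪ l)
Right:  h(h(g(l, l, l), j ∪ (c ∪ l) ∪ c ∪ j ∪ c), c ∪ l ∪ l ∪ j)
  Focus inside:  j ∪ (c ∪ l) ∪ c ∪ j ∪ c
  Un-nest:  j ∪ c ∪ l ∪ c ∪ j ∪ c
  Order the arguments:  c ∪ c ∪ c ∪ j ∪ j ∪ l
  Rebuild:  h(h(g(l, l, l), c ∪ c ∪ c ∪ j ∪ j ∪ l), c ∪ j ∪ l ∪ l)

Answer: no — h(h(g(l, l, l), c ∪ j ∪ l ∪ l), c ∪ c ∪ c ∪ j ∪ j ∪ l) vs h(h(g(l, l, l), c ∪ c ∪ c ∪ j ∪ j ∪ l), c ∪ j ∪ l ∪ l)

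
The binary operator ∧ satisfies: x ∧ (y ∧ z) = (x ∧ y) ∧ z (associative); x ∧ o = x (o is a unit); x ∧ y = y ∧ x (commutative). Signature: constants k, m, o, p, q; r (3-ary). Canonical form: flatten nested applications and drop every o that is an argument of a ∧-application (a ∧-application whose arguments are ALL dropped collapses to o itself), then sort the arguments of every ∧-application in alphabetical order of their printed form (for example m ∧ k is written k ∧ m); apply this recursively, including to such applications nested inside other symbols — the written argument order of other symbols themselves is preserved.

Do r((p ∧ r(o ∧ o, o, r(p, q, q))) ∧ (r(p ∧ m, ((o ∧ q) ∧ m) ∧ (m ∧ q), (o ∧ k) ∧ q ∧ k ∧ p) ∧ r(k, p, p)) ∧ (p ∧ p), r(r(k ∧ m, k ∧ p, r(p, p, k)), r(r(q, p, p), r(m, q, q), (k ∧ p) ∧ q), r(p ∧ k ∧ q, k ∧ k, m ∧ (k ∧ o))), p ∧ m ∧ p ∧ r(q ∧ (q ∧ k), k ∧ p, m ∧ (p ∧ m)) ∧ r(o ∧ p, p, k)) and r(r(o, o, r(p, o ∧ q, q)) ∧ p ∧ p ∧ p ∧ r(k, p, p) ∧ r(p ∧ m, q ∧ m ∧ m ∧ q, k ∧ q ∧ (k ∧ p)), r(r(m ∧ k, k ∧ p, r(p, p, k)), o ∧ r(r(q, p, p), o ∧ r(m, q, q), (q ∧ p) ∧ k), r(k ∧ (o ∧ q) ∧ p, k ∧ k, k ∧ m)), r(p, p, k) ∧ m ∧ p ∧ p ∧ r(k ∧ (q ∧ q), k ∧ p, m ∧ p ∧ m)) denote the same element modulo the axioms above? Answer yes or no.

Answer: yes — both canonical forms are r(p ∧ p ∧ p ∧ r(k, p, p) ∧ r(m ∧ p, m ∧ m ∧ q ∧ q, k ∧ k ∧ p ∧ q) ∧ r(o, o, r(p, q, q)), r(r(k ∧ m, k ∧ p, r(p, p, k)), r(r(q, p, p), r(m, q, q), k ∧ p ∧ q), r(k ∧ p ∧ q, k ∧ k, k ∧ m)), m ∧ p ∧ p ∧ r(k ∧ q ∧ q, k ∧ p, m ∧ m ∧ p) ∧ r(p, p, k))

Derivation:
Left:  r((p ∧ r(o ∧ o, o, r(p, q, q))) ∧ (r(p ∧ m, ((o ∧ q) ∧ m) ∧ (m ∧ q), (o ∧ k) ∧ q ∧ k ∧ p) ∧ r(k, p, p)) ∧ (p ∧ p), r(r(k ∧ m, k ∧ p, r(p, p, k)), r(r(q, p, p), r(m, q, q), (k ∧ p) ∧ q), r(p ∧ k ∧ q, k ∧ k, m ∧ (k ∧ o))), p ∧ m ∧ p ∧ r(q ∧ (q ∧ k), k ∧ p, m ∧ (p ∧ m)) ∧ r(o ∧ p, p, k))
  Focus inside:  (p ∧ r(o ∧ o, o, r(p, q, q))) ∧ (r(p ∧ m, ((o ∧ q) ∧ m) ∧ (m ∧ q), (o ∧ k) ∧ q ∧ k ∧ p) ∧ r(k, p, p)) ∧ (p ∧ p)
  Merge nested applications:  p ∧ r(o ∧ o, o, r(p, q, q)) ∧ r(p ∧ m, ((o ∧ q) ∧ m) ∧ (m ∧ q), (o ∧ k) ∧ q ∧ k ∧ p) ∧ r(k, p, p) ∧ p ∧ p
  Canonicalize subterm:  r(o ∧ o, o, r(p, q, q))  →  r(o, o, r(p, q, q))
  Inside:  r(p ∧ m, ((o ∧ q) ∧ m) ∧ (m ∧ q), (o ∧ k) ∧ q ∧ k ∧ p)  →  r(m ∧ p, m ∧ m ∧ q ∧ q, k ∧ k ∧ p ∧ q)
  Sort arguments:  p ∧ p ∧ p ∧ r(k, p, p) ∧ r(m ∧ p, m ∧ m ∧ q ∧ q, k ∧ k ∧ p ∧ q) ∧ r(o, o, r(p, q, q))
  Rebuild:  r(p ∧ p ∧ p ∧ r(k, p, p) ∧ r(m ∧ p, m ∧ m ∧ q ∧ q, k ∧ k ∧ p ∧ q) ∧ r(o, o, r(p, q, q)), r(r(k ∧ m, k ∧ p, r(p, p, k)), r(r(q, p, p), r(m, q, q), k ∧ p ∧ q), r(k ∧ p ∧ q, k ∧ k, k ∧ m)), m ∧ p ∧ p ∧ r(k ∧ q ∧ q, k ∧ p, m ∧ m ∧ p) ∧ r(p, p, k))
Right:  r(r(o, o, r(p, o ∧ q, q)) ∧ p ∧ p ∧ p ∧ r(k, p, p) ∧ r(p ∧ m, q ∧ m ∧ m ∧ q, k ∧ q ∧ (k ∧ p)), r(r(m ∧ k, k ∧ p, r(p, p, k)), o ∧ r(r(q, p, p), o ∧ r(m, q, q), (q ∧ p) ∧ k), r(k ∧ (o ∧ q) ∧ p, k ∧ k, k ∧ m)), r(p, p, k) ∧ m ∧ p ∧ p ∧ r(k ∧ (q ∧ q), k ∧ p, m ∧ p ∧ m))
  Descend into:  r(o, o, r(p, o ∧ q, q)) ∧ p ∧ p ∧ p ∧ r(k, p, p) ∧ r(p ∧ m, q ∧ m ∧ m ∧ q, k ∧ q ∧ (k ∧ p))
  Canonicalize subterm:  r(o, o, r(p, o ∧ q, q))  →  r(o, o, r(p, q, q))
  Canonicalize subterm:  r(p ∧ m, q ∧ m ∧ m ∧ q, k ∧ q ∧ (k ∧ p))  →  r(m ∧ p, m ∧ m ∧ q ∧ q, k ∧ k ∧ p ∧ q)
  Sort arguments:  p ∧ p ∧ p ∧ r(k, p, p) ∧ r(m ∧ p, m ∧ m ∧ q ∧ q, k ∧ k ∧ p ∧ q) ∧ r(o, o, r(p, q, q))
  Rebuild:  r(p ∧ p ∧ p ∧ r(k, p, p) ∧ r(m ∧ p, m ∧ m ∧ q ∧ q, k ∧ k ∧ p ∧ q) ∧ r(o, o, r(p, q, q)), r(r(k ∧ m, k ∧ p, r(p, p, k)), r(r(q, p, p), r(m, q, q), k ∧ p ∧ q), r(k ∧ p ∧ q, k ∧ k, k ∧ m)), m ∧ p ∧ p ∧ r(k ∧ q ∧ q, k ∧ p, m ∧ m ∧ p) ∧ r(p, p, k))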